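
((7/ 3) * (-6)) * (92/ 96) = -161/ 12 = -13.42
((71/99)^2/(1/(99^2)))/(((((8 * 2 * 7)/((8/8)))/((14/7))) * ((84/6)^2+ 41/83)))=0.46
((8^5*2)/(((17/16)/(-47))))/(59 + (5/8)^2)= -3154116608/64617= -48812.49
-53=-53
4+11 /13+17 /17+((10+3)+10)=375 /13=28.85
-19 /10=-1.90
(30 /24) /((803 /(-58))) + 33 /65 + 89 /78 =244027 /156585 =1.56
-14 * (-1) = 14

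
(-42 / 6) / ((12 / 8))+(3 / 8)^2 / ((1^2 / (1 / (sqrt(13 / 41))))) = -14 / 3+9 * sqrt(533) / 832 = -4.42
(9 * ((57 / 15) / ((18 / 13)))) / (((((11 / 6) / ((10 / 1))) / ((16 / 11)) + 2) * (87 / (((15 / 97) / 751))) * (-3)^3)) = -3040 / 2985051519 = -0.00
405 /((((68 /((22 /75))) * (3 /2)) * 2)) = 99 /170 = 0.58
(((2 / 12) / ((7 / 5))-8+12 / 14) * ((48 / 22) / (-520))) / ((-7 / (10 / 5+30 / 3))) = -354 / 7007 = -0.05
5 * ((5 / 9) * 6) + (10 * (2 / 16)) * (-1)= 185 / 12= 15.42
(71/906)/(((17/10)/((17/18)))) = 355/8154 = 0.04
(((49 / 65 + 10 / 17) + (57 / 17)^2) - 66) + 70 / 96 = -47506397 / 901680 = -52.69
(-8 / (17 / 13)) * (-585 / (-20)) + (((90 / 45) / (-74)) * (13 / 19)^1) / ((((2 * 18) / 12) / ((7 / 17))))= -6415669 / 35853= -178.94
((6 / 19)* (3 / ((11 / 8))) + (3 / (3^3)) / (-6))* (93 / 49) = 33511 / 26334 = 1.27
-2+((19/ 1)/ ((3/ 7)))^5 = 41615795407/ 243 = 171258417.31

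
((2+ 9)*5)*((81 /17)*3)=13365 /17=786.18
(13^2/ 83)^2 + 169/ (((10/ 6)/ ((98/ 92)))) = 177712457/ 1584470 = 112.16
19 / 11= 1.73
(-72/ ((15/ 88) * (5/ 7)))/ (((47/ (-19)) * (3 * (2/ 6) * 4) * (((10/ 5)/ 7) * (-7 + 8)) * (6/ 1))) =40964/ 1175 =34.86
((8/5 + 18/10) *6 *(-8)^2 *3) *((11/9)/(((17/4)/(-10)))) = -11264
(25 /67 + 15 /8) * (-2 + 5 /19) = -39765 /10184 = -3.90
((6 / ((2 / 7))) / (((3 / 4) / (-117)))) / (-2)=1638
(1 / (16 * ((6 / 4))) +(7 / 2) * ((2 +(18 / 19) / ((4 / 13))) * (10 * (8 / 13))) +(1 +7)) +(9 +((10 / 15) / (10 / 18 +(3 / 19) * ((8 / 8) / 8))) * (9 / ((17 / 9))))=10465513853 / 79310712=131.96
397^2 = 157609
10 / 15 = 2 / 3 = 0.67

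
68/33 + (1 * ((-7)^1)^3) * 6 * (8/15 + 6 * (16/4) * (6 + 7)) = -106126604/165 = -643191.54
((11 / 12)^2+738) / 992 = 106393 / 142848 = 0.74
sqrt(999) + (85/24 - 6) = -59/24 + 3 * sqrt(111) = 29.15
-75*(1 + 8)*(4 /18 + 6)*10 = -42000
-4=-4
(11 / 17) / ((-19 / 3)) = -33 / 323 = -0.10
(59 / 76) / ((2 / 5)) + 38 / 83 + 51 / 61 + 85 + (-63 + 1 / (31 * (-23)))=13845696841 / 548707688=25.23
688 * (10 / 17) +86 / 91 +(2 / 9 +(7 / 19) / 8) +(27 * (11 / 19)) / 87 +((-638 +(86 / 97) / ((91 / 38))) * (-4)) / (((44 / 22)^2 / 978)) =3714807485826793 / 5953140648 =624008.02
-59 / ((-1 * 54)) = 59 / 54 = 1.09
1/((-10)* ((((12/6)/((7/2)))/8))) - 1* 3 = -22/5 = -4.40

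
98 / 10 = 49 / 5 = 9.80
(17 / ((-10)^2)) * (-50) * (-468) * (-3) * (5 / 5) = -11934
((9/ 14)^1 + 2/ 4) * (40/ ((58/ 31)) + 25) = 53.00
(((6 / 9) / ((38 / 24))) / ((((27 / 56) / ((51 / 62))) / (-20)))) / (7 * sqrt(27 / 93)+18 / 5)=761600 / 18639 - 13328000 * sqrt(31) / 1733427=-1.95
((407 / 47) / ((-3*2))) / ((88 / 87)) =-1073 / 752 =-1.43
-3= -3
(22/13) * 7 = 154/13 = 11.85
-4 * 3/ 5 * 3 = -7.20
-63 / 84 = -3 / 4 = -0.75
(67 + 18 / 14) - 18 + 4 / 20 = 1767 / 35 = 50.49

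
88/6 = 44/3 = 14.67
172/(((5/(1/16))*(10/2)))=0.43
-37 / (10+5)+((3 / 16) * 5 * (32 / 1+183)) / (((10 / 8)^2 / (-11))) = -21322 / 15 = -1421.47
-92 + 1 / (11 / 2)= -1010 / 11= -91.82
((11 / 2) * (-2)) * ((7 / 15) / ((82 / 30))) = -77 / 41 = -1.88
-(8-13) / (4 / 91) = 113.75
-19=-19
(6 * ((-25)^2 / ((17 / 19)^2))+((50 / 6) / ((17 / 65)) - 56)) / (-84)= -577189 / 10404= -55.48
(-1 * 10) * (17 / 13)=-170 / 13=-13.08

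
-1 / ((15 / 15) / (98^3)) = -941192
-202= -202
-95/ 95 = -1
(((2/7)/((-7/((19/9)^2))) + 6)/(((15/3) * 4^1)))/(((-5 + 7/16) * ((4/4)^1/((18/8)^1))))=-0.14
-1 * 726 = -726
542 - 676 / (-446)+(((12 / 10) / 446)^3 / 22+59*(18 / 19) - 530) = 40218477937513 / 579429875750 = 69.41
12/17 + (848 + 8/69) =995668/1173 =848.82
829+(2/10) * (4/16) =16581/20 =829.05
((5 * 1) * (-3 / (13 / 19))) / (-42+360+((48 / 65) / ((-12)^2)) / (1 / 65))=-171 / 2483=-0.07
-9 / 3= -3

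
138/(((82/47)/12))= 38916/41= 949.17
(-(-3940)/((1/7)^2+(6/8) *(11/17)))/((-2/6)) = -7876848/337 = -23373.44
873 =873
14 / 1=14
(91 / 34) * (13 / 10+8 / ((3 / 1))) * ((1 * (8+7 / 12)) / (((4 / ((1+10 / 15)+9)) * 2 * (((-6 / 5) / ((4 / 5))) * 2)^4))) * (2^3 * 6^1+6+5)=3871049 / 43740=88.50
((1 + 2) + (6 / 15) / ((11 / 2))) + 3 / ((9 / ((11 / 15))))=1642 / 495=3.32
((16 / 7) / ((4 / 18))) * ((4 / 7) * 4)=1152 / 49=23.51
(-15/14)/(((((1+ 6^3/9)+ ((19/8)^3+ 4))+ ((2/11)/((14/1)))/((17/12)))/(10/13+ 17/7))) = -0.08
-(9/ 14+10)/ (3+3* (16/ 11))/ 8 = -1639/ 9072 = -0.18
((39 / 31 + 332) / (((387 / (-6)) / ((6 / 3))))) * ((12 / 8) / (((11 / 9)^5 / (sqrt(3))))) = -1220070438 * sqrt(3) / 214680983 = -9.84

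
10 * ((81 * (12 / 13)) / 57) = 13.12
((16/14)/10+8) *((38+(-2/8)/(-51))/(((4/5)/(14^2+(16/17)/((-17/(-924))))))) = 1404231113/14739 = 95273.16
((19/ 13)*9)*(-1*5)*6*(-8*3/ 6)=20520/ 13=1578.46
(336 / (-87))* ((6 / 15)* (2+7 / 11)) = -224 / 55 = -4.07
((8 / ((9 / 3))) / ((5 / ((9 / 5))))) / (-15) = -8 / 125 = -0.06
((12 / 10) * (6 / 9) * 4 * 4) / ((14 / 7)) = 32 / 5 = 6.40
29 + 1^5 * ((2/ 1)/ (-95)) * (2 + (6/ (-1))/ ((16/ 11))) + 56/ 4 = 16357/ 380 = 43.04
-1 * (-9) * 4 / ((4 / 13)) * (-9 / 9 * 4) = -468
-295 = -295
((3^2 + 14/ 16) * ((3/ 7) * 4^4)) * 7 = 7584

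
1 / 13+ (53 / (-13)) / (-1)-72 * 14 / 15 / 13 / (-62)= 8538 / 2015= 4.24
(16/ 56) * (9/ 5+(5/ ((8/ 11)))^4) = 6541427/ 10240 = 638.81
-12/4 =-3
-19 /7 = -2.71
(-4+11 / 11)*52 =-156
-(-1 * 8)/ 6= 1.33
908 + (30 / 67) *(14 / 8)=121777 / 134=908.78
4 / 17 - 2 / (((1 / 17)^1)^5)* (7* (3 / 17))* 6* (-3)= 1073411896 / 17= 63141876.24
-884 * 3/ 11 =-2652/ 11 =-241.09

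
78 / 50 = 39 / 25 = 1.56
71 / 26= 2.73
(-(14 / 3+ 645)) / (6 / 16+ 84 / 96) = -7796 / 15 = -519.73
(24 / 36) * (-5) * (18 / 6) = -10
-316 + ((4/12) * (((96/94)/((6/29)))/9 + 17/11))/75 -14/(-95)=-6282621193/19891575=-315.84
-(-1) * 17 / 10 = 17 / 10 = 1.70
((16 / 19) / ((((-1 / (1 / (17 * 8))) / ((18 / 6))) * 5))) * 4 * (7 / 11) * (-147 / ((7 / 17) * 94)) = 1764 / 49115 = 0.04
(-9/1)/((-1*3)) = 3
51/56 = 0.91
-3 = -3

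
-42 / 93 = -14 / 31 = -0.45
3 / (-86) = -3 / 86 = -0.03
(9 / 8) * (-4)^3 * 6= -432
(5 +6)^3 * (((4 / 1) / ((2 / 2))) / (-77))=-484 / 7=-69.14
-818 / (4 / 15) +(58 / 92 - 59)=-71895 / 23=-3125.87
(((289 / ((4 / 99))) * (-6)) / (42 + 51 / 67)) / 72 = -212993 / 15280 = -13.94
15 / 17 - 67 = -1124 / 17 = -66.12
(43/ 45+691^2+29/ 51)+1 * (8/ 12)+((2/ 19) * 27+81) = 6941436824/ 14535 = 477567.03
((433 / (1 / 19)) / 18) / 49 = 8227 / 882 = 9.33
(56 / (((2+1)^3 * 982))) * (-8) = -224 / 13257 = -0.02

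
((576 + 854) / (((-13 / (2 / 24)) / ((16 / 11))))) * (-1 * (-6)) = -80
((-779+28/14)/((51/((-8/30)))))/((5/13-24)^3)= -0.00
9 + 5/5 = 10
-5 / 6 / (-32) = 5 / 192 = 0.03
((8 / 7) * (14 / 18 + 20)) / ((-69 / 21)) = -1496 / 207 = -7.23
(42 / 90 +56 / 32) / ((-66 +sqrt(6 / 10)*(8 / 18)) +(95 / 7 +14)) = -2253951 / 39071804 -6517*sqrt(15) / 48839755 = -0.06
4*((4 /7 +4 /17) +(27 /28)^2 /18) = 22881 /6664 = 3.43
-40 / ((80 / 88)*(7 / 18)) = -792 / 7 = -113.14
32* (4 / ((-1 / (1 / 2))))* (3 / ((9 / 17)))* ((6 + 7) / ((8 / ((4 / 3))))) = -7072 / 9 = -785.78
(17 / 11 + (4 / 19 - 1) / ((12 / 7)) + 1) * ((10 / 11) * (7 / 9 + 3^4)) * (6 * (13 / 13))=2138080 / 2299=930.00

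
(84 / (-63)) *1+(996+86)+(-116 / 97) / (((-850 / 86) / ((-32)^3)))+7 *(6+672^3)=262716407750248 / 123675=2124248293.92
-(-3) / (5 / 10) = 6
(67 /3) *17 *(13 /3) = 14807 /9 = 1645.22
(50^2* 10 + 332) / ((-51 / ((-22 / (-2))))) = -92884 / 17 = -5463.76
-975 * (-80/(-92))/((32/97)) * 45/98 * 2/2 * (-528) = 702219375/1127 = 623087.29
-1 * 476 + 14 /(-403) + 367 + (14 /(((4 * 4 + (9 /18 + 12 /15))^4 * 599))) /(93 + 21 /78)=-109.03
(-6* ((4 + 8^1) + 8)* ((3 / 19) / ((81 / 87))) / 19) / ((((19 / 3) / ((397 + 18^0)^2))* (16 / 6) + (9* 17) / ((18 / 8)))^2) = -2455862588766 / 10602144475266125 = -0.00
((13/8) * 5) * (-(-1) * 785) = 51025/8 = 6378.12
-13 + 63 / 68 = -821 / 68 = -12.07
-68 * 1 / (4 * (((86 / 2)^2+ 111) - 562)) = -17 / 1398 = -0.01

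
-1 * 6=-6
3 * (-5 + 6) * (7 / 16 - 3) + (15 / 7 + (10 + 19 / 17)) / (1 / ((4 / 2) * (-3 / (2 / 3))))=-241869 / 1904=-127.03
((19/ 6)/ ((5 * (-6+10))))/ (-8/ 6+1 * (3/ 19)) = -361/ 2680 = -0.13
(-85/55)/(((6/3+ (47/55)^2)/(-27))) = 42075/2753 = 15.28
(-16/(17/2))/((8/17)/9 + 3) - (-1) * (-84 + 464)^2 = 67434512/467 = 144399.38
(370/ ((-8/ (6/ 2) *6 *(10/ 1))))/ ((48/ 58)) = -1073/ 384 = -2.79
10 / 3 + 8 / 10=62 / 15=4.13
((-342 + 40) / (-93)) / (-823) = -302 / 76539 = -0.00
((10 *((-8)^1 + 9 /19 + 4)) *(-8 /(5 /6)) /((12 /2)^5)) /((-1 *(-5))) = 67 /7695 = 0.01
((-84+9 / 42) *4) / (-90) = 391 / 105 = 3.72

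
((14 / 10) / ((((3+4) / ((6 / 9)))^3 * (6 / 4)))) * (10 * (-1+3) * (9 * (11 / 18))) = 352 / 3969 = 0.09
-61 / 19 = -3.21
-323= -323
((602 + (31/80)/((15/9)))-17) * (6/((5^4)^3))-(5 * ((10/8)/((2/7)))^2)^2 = -228977203009573777/25000000000000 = -9159.09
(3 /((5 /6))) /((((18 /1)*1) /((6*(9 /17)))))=54 /85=0.64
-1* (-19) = 19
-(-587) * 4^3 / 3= 37568 / 3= 12522.67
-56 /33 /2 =-28 /33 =-0.85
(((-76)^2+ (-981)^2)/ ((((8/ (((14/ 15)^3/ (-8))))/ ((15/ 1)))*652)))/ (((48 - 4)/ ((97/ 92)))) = -32210886127/ 4750732800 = -6.78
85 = 85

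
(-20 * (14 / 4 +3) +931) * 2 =1602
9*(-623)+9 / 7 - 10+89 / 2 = -77997 / 14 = -5571.21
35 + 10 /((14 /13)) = 310 /7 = 44.29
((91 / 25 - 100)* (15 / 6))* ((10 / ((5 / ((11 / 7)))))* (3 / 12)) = -189.28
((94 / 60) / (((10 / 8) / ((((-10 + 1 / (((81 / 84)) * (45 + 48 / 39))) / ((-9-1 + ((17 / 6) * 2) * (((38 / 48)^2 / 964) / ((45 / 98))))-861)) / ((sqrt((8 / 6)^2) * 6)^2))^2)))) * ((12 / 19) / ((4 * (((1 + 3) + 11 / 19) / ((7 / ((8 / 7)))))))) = 94671154655168848596 / 11163023298969235708700414621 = 0.00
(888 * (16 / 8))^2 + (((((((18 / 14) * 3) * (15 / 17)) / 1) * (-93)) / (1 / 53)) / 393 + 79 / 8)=393359505523 / 124712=3154143.19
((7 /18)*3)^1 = 7 /6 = 1.17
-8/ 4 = -2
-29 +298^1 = 269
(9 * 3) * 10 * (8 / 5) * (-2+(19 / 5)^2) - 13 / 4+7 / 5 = 537223 / 100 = 5372.23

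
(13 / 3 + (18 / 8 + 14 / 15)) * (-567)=-85239 / 20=-4261.95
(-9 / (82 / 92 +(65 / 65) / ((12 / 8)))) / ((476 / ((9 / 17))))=-5589 / 869890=-0.01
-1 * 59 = -59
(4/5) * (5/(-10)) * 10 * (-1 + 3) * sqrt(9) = -24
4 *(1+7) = 32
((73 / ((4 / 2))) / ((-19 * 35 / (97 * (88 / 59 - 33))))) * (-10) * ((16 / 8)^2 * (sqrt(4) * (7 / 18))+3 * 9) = -3567329909 / 70623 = -50512.30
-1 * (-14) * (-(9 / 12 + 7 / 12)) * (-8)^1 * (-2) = -896 / 3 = -298.67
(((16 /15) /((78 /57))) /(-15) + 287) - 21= 777898 /2925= 265.95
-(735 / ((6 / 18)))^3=-10720765125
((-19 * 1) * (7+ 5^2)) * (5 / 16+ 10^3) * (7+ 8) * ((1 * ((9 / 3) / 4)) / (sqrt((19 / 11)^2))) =-7922475 / 2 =-3961237.50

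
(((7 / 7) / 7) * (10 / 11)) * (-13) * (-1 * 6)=780 / 77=10.13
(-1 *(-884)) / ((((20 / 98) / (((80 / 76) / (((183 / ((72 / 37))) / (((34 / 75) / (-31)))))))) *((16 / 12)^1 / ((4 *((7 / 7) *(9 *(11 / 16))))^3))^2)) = -1559879146293104637 / 17015974400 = -91671455.87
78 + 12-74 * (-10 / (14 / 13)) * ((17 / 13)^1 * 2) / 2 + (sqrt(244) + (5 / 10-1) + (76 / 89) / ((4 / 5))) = 2 * sqrt(61) + 1232467 / 1246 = 1004.76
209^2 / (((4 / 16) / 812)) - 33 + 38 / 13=1844386153 / 13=141875857.92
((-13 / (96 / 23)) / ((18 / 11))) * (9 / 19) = -3289 / 3648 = -0.90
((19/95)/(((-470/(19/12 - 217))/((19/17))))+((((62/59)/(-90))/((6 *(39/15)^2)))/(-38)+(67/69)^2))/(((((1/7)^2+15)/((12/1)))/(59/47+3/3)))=1.88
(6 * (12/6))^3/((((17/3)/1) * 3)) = 101.65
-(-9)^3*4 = 2916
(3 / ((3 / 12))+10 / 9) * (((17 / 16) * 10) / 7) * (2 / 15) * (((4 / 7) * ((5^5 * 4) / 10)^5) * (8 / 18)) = 24487304687500000000 / 11907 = 2056546962920970.86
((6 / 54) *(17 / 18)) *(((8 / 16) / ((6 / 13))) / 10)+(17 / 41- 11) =-8427899 / 797040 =-10.57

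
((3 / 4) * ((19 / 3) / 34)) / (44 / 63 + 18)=63 / 8432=0.01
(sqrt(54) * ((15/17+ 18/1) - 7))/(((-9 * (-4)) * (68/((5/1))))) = 505 * sqrt(6)/6936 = 0.18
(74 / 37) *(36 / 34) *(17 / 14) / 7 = 18 / 49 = 0.37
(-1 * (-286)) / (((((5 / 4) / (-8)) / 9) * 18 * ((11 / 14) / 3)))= -17472 / 5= -3494.40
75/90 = 0.83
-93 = -93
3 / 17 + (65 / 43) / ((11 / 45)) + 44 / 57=3269012 / 458337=7.13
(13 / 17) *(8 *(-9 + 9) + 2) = 1.53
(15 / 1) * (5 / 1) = 75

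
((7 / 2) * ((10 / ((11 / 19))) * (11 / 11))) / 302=665 / 3322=0.20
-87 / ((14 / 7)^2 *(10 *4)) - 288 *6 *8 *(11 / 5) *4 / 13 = -19465323 / 2080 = -9358.33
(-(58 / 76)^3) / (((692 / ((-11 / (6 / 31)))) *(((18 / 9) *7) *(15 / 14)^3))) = 407515801 / 192230334000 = 0.00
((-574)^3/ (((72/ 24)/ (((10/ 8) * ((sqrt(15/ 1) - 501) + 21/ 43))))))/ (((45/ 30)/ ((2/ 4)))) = 1695926641220/ 129 - 236399030 * sqrt(15)/ 9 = 13044988203.85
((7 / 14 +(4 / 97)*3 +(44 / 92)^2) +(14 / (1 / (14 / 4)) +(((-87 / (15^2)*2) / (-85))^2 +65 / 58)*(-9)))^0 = 1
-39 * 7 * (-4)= 1092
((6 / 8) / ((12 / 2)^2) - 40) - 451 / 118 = -124045 / 2832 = -43.80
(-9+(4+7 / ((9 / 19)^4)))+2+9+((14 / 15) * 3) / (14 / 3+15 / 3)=138259447 / 951345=145.33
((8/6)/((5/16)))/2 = 32/15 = 2.13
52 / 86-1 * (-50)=2176 / 43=50.60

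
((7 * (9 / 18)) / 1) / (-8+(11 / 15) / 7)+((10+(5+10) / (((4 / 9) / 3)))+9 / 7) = 2601889 / 23212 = 112.09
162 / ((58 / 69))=192.72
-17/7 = -2.43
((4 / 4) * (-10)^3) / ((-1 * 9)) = 1000 / 9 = 111.11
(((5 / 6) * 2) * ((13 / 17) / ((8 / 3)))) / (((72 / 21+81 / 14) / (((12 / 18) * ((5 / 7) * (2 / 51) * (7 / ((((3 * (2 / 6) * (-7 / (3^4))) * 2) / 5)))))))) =-4875 / 24854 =-0.20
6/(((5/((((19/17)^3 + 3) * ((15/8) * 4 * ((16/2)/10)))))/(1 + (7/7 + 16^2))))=200602224/24565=8166.18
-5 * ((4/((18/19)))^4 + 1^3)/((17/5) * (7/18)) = -6152050/5103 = -1205.58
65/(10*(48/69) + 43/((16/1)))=1840/273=6.74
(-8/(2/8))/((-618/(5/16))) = 5/309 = 0.02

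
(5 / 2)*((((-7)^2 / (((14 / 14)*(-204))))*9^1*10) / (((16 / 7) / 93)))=-2392425 / 1088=-2198.92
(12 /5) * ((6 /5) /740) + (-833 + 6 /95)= -73193983 /87875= -832.93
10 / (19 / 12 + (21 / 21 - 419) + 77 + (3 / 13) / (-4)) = -780 / 26479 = -0.03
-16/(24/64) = -42.67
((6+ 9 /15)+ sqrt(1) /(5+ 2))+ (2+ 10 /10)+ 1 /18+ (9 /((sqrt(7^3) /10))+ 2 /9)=90 * sqrt(7) /49+ 6313 /630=14.88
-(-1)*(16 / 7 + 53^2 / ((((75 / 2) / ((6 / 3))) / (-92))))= -7234784 / 525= -13780.54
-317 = -317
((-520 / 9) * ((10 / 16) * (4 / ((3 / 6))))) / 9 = -2600 / 81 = -32.10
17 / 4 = 4.25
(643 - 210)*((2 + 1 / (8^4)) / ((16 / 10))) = 17737845 / 32768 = 541.32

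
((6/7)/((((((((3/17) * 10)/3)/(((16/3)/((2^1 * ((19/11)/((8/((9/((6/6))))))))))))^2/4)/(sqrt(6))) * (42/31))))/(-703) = -4440223744 * sqrt(6)/226634563575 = -0.05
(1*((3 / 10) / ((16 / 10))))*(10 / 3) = 5 / 8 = 0.62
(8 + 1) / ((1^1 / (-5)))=-45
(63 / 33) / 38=21 / 418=0.05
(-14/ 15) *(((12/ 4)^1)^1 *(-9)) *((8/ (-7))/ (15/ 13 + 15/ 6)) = -3744/ 475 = -7.88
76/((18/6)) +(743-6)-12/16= 9139/12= 761.58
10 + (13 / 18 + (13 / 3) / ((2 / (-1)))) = 77 / 9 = 8.56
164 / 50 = 82 / 25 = 3.28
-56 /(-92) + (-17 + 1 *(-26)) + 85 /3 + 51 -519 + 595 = 112.94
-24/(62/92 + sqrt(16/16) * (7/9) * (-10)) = 9936/2941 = 3.38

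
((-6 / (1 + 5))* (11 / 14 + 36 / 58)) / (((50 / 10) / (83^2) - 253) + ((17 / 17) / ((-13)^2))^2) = 112348092259 / 20210396913658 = 0.01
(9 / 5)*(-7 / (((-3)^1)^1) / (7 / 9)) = 27 / 5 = 5.40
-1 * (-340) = 340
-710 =-710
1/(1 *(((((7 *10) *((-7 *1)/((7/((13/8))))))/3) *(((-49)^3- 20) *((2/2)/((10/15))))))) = 0.00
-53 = -53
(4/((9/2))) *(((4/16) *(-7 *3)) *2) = -28/3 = -9.33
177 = 177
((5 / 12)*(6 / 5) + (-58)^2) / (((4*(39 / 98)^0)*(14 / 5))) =33645 / 112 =300.40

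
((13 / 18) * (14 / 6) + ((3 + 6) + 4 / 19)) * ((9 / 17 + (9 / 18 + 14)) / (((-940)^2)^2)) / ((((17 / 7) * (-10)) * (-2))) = 39987283 / 9260119885017600000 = 0.00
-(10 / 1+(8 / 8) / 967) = -9671 / 967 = -10.00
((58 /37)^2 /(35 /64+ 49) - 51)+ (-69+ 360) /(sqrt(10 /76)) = -221180753 /4341099+ 291 * sqrt(190) /5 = 751.28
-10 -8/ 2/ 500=-1251/ 125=-10.01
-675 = -675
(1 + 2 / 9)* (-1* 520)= -5720 / 9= -635.56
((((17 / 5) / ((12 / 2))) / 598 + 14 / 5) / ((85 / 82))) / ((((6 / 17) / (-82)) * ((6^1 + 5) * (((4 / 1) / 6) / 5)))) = -428.04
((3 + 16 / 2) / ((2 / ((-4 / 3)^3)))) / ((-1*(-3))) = -352 / 81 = -4.35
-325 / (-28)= 325 / 28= 11.61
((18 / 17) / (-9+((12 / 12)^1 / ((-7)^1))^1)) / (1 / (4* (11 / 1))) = -693 / 136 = -5.10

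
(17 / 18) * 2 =1.89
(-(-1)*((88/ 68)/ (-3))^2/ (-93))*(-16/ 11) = 704/ 241893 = 0.00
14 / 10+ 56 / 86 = 441 / 215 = 2.05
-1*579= -579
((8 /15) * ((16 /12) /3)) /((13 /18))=64 /195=0.33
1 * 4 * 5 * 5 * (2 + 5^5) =312700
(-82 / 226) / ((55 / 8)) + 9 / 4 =54623 / 24860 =2.20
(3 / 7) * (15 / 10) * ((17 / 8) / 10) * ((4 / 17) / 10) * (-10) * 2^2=-9 / 70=-0.13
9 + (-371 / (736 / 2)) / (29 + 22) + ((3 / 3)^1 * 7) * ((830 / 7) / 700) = 10.17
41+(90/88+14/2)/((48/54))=50.03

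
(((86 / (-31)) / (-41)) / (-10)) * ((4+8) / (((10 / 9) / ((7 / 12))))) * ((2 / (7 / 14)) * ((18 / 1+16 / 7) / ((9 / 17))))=-207604 / 31775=-6.53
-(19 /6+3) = -37 /6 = -6.17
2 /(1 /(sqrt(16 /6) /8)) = sqrt(6) /6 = 0.41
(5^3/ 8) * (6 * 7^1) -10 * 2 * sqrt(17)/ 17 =2625/ 4 -20 * sqrt(17)/ 17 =651.40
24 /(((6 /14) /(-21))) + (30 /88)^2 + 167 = -1953199 /1936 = -1008.88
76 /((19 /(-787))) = -3148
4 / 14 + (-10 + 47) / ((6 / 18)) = 779 / 7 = 111.29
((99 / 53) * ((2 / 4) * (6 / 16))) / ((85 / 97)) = 28809 / 72080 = 0.40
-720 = -720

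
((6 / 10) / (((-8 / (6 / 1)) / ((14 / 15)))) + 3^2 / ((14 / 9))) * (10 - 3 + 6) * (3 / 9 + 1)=16276 / 175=93.01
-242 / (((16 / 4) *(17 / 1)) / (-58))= 3509 / 17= 206.41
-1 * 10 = -10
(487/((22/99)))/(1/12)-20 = 26278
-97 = -97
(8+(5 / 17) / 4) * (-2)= -549 / 34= -16.15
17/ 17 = 1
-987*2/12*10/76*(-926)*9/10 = 1370943/76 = 18038.72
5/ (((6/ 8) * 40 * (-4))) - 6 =-145/ 24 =-6.04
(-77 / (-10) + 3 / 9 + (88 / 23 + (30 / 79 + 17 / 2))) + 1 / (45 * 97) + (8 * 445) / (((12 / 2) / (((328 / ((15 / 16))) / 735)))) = 353463686953 / 1165887135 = 303.17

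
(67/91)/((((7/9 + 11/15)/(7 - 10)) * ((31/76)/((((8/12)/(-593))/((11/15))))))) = 1718550/312823511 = 0.01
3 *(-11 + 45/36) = -117/4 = -29.25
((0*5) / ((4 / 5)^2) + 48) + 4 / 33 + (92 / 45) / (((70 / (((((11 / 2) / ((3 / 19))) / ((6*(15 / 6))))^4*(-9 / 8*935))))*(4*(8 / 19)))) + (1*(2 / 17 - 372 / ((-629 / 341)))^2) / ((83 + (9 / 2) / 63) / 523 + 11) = 22065204582285405541491277 / 6967859790533241600000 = 3166.71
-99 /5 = -19.80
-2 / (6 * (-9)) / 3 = 1 / 81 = 0.01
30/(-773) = -30/773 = -0.04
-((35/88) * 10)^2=-30625/1936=-15.82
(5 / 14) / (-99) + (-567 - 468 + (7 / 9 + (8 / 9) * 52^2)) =1897891 / 1386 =1369.33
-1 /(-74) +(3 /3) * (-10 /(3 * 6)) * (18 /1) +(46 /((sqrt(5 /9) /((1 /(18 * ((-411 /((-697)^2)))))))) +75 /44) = -11173607 * sqrt(5) /6165-13483 /1628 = -4060.99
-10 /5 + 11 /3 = 5 /3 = 1.67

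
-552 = -552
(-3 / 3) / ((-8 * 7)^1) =0.02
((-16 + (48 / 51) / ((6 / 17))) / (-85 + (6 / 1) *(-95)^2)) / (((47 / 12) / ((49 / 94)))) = -784 / 23885917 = -0.00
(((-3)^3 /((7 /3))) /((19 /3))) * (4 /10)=-486 /665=-0.73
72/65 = 1.11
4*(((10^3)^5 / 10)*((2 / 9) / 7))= 800000000000000 / 63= 12698412698412.70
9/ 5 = 1.80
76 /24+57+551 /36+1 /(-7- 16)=62455 /828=75.43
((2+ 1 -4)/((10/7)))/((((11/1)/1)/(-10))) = 7/11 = 0.64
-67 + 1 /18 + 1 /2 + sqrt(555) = -598 /9 + sqrt(555) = -42.89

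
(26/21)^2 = 676/441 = 1.53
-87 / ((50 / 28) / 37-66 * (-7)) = -45066 / 239341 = -0.19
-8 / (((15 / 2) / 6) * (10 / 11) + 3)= -1.93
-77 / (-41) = 77 / 41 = 1.88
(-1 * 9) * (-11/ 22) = 9/ 2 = 4.50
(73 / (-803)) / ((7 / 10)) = -0.13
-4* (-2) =8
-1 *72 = -72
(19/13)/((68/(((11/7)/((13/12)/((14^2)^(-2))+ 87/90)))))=1045/1287670202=0.00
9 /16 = 0.56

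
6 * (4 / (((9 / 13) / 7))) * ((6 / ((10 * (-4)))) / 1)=-182 / 5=-36.40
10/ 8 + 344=1381/ 4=345.25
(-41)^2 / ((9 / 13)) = 21853 / 9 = 2428.11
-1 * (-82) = 82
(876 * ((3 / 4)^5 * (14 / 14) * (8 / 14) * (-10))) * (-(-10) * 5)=-6652125 / 112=-59393.97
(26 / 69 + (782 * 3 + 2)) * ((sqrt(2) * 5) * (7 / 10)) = 567133 * sqrt(2) / 69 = 11623.87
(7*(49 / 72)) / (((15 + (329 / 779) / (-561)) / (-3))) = -49965839 / 52439648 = -0.95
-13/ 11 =-1.18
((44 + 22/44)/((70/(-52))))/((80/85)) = -19669/560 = -35.12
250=250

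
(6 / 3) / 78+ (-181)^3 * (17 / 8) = -3931418275 / 312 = -12600699.60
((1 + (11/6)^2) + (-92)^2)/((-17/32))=-143464/9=-15940.44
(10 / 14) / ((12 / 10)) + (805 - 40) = 32155 / 42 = 765.60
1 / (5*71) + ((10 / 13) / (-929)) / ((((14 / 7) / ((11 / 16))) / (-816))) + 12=12.24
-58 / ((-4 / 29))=841 / 2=420.50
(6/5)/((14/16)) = 48/35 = 1.37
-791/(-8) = 791/8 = 98.88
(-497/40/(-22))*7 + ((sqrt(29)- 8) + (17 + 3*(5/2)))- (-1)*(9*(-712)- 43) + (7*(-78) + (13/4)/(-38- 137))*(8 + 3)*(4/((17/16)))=-15206464083/523600 + sqrt(29)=-29036.75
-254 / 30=-127 / 15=-8.47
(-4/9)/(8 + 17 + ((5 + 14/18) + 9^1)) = -2/179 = -0.01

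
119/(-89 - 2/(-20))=-170/127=-1.34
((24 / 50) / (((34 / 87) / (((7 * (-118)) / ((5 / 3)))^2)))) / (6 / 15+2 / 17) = 801333162 / 1375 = 582787.75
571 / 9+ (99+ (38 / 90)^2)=329311 / 2025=162.62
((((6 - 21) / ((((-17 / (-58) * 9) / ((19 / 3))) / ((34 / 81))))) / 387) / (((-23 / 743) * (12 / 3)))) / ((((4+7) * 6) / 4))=4093930 / 214131357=0.02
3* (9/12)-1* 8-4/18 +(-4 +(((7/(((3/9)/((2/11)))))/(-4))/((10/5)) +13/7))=-11909/1386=-8.59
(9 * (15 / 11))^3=1848.52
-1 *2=-2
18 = 18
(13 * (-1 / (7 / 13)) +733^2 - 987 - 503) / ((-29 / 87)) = -11251272 / 7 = -1607324.57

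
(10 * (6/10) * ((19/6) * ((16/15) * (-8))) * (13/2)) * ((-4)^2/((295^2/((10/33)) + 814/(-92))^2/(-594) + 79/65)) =15654472704/128894838558113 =0.00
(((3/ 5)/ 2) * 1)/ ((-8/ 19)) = -57/ 80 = -0.71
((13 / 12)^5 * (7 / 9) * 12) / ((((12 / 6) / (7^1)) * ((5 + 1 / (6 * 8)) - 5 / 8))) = 18193357 / 1640736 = 11.09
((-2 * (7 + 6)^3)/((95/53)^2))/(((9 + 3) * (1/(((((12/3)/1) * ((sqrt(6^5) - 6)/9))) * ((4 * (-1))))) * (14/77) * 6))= -271540412/243675 + 543080824 * sqrt(6)/81225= 15263.25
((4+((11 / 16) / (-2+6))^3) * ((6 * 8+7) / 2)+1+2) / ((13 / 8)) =59317749 / 851968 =69.62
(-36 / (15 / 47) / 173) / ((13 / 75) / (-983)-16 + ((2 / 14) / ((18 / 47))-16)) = 349279560 / 16942222333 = 0.02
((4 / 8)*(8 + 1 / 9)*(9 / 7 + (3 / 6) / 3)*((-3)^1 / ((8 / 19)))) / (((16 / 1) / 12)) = -84607 / 2688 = -31.48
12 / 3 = 4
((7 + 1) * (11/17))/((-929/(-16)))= 1408/15793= 0.09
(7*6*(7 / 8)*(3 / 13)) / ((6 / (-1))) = -147 / 104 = -1.41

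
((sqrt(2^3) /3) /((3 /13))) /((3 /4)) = 104 * sqrt(2) /27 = 5.45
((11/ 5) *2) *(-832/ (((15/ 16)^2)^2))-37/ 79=-94775470201/ 19996875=-4739.51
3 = 3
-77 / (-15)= 77 / 15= 5.13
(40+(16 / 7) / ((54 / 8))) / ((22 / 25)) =95300 / 2079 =45.84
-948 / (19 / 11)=-10428 / 19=-548.84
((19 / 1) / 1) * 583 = 11077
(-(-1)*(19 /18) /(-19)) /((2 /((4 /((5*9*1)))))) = -1 /405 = -0.00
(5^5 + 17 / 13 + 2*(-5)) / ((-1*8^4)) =-633 / 832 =-0.76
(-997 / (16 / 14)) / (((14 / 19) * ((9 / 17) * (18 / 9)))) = -322031 / 288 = -1118.16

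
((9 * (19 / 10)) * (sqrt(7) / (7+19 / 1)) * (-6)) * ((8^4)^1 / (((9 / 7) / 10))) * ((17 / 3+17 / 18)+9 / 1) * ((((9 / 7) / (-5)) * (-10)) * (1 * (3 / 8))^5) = -3892131 * sqrt(7) / 104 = -99015.49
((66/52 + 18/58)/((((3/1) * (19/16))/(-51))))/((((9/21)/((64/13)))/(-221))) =411203072/7163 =57406.54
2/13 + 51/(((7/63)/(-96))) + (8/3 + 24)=-1717450/39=-44037.18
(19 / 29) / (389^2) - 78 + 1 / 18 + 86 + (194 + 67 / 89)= 1425757236229 / 7030071018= 202.81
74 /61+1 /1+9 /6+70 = 8993 /122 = 73.71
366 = 366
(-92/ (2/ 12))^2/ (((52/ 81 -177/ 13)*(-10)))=160426656/ 68305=2348.68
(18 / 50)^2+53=33206 / 625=53.13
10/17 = 0.59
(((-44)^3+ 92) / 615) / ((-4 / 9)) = 63819 / 205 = 311.31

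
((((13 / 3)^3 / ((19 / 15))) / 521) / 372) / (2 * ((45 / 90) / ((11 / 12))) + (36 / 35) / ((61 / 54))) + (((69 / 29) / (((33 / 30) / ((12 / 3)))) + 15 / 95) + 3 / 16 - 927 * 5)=-4626.00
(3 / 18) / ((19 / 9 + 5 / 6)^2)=54 / 2809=0.02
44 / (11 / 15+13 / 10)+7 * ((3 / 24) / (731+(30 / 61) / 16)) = 470926807 / 21761323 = 21.64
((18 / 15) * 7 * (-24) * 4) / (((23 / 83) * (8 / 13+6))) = -2175264 / 4945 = -439.89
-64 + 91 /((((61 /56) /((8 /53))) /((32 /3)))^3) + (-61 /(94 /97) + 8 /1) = 15001615994003105 /85764731355306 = 174.92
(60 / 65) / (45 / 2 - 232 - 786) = -24 / 25883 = -0.00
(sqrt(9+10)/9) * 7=7 * sqrt(19)/9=3.39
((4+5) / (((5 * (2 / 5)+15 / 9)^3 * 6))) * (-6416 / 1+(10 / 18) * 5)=-519471 / 2662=-195.14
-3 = -3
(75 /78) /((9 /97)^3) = 22816825 /18954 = 1203.80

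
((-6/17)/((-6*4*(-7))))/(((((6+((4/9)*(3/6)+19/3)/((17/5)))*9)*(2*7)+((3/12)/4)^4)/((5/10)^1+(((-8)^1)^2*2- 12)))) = -1908736/7790526583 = -0.00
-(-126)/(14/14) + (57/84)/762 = 2688355/21336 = 126.00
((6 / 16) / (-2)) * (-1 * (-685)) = -2055 / 16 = -128.44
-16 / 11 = -1.45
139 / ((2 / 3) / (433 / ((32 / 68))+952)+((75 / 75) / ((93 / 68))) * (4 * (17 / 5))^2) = 1613397325 / 1569753488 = 1.03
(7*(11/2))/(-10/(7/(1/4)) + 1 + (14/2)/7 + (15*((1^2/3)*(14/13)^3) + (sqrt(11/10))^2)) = 5920915/1382224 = 4.28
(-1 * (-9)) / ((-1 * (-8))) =9 / 8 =1.12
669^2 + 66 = 447627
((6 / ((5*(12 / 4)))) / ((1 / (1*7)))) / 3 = 0.93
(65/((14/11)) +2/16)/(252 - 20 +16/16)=2867/13048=0.22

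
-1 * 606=-606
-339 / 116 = -2.92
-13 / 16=-0.81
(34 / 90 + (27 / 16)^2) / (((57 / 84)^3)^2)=33.04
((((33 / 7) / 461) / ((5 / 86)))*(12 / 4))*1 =8514 / 16135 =0.53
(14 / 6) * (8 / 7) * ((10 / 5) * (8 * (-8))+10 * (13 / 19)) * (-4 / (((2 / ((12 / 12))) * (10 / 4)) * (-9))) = -73664 / 2565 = -28.72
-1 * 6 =-6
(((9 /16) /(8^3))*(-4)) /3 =-3 /2048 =-0.00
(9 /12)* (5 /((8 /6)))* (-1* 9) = -405 /16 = -25.31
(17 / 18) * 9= 17 / 2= 8.50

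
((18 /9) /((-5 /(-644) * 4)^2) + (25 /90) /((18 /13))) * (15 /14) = 2222.01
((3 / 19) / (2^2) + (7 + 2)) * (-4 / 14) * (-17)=11679 / 266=43.91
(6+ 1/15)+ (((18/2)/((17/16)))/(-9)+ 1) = 1562/255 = 6.13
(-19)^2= 361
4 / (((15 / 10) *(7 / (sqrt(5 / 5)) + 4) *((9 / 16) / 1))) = 128 / 297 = 0.43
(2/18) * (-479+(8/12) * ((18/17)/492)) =-333862/6273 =-53.22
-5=-5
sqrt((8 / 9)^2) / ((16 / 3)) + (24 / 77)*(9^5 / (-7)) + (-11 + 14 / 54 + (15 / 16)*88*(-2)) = -81637763 / 29106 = -2804.84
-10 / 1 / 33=-10 / 33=-0.30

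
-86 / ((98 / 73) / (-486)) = 1525554 / 49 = 31133.76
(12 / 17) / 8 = 3 / 34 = 0.09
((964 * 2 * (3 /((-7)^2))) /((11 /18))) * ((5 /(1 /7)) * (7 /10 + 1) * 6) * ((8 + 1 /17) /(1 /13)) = 556270416 /77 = 7224291.12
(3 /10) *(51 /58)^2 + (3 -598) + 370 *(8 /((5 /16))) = 298630083 /33640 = 8877.23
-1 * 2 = -2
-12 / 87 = -4 / 29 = -0.14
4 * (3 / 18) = 2 / 3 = 0.67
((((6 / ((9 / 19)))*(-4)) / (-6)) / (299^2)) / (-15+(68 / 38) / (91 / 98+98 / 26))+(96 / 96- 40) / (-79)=828020598973 / 1677294447673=0.49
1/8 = 0.12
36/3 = 12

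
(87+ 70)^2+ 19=24668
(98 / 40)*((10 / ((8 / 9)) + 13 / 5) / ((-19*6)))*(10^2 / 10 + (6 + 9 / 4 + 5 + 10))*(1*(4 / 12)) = -95011 / 28800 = -3.30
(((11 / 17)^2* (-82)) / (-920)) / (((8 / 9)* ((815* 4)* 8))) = 44649 / 27736601600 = 0.00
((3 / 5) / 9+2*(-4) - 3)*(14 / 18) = -8.50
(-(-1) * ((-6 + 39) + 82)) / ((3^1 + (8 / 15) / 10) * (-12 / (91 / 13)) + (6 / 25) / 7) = -575 / 26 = -22.12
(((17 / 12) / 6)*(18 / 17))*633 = 633 / 4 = 158.25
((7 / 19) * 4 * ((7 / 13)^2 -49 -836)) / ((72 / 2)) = -1046612 / 28899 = -36.22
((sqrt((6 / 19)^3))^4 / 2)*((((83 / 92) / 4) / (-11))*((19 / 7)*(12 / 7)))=-1452168 / 30696199303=-0.00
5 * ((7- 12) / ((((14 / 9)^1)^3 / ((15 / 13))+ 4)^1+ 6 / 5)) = -273375 / 92534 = -2.95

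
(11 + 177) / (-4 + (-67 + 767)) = 47 / 174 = 0.27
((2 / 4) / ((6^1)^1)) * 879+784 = 3429 / 4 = 857.25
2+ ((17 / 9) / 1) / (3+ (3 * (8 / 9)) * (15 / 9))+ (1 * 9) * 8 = 4975 / 67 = 74.25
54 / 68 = 27 / 34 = 0.79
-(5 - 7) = 2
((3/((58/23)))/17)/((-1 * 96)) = -0.00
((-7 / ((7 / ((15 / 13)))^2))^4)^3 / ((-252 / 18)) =-16834112196028232574462890625 / 105182858979460003796002058691843843854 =-0.00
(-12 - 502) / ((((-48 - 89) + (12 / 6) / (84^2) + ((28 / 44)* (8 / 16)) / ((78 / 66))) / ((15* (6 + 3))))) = 3182502960 / 6271007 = 507.49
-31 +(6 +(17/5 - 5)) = -133/5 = -26.60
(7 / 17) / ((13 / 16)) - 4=-772 / 221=-3.49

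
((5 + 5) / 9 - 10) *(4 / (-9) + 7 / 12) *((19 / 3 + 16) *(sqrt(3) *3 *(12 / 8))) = -3350 *sqrt(3) / 27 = -214.90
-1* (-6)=6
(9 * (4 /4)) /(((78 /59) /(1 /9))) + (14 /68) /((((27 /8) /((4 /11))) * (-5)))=493573 /656370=0.75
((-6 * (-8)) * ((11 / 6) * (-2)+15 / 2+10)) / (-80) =-83 / 10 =-8.30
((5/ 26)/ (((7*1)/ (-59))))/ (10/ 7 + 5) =-0.25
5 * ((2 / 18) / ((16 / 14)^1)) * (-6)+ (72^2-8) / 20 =15353 / 60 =255.88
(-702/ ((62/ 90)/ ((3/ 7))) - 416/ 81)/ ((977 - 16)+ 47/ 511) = -283482433/ 616598649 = -0.46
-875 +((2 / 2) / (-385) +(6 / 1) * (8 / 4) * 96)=277.00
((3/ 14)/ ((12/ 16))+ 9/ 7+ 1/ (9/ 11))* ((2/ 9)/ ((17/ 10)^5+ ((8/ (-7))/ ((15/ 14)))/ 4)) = 3200000/ 71812629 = 0.04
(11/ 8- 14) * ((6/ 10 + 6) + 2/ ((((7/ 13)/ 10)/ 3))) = -1490.11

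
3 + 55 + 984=1042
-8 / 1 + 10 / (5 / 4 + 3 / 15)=-32 / 29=-1.10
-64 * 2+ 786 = 658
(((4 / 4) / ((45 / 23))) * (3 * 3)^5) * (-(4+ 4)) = -1207224 / 5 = -241444.80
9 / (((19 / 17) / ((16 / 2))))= 1224 / 19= 64.42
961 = 961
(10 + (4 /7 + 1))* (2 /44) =81 /154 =0.53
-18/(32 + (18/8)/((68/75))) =-4896/9379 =-0.52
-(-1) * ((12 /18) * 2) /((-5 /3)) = -4 /5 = -0.80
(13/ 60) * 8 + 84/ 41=2326/ 615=3.78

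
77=77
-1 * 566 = -566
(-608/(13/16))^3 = -920599396352/2197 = -419025669.71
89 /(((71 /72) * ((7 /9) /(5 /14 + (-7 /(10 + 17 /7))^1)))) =-2412612 /100891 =-23.91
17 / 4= 4.25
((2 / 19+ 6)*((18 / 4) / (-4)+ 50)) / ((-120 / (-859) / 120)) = 9740201 / 38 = 256321.08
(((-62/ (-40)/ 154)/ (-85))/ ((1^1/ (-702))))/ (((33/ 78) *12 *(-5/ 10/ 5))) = -47151/ 287980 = -0.16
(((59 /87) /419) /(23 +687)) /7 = 0.00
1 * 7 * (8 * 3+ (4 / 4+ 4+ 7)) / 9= 28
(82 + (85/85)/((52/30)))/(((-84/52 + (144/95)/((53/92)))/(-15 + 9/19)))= -26171930/22163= -1180.88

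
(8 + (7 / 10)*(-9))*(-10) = -17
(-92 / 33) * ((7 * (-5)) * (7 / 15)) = 4508 / 99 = 45.54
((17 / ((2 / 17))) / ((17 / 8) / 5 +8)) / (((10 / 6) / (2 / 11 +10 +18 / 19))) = 8066568 / 70433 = 114.53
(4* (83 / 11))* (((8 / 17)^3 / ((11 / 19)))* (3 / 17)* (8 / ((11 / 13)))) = 9.06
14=14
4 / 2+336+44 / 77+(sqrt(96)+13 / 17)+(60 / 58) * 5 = 4 * sqrt(6)+1188899 / 3451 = 354.31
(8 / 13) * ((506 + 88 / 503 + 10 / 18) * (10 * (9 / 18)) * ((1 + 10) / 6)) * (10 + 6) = 8074770880 / 176553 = 45735.68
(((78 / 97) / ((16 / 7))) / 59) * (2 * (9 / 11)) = 2457 / 251812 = 0.01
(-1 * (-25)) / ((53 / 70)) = 1750 / 53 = 33.02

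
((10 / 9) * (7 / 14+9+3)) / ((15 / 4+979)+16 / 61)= 6100 / 431739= 0.01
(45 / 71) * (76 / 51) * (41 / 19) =2460 / 1207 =2.04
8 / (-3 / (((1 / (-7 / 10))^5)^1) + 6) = 800000 / 650421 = 1.23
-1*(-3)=3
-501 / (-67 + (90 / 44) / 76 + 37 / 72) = 3769524 / 500039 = 7.54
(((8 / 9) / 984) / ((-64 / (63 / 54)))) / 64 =-7 / 27205632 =-0.00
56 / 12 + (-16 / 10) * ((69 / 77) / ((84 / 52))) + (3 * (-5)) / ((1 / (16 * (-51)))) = 98990954 / 8085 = 12243.78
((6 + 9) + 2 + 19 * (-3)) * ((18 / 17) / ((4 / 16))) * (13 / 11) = -37440 / 187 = -200.21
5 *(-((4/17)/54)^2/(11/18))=-40/257499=-0.00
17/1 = 17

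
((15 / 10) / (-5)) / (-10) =3 / 100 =0.03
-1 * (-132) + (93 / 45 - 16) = 1771 / 15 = 118.07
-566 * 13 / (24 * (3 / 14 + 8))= -25753 / 690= -37.32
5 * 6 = 30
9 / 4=2.25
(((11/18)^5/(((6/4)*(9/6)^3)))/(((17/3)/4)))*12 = 1288408/9034497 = 0.14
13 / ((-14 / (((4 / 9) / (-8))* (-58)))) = -377 / 126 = -2.99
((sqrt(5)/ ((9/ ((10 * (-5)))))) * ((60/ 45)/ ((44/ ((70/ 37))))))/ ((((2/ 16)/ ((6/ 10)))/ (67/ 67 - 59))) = 324800 * sqrt(5)/ 3663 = 198.27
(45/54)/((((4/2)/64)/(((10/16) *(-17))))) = -850/3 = -283.33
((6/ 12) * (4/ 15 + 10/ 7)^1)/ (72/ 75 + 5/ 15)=445/ 679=0.66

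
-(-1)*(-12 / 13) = -12 / 13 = -0.92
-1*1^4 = -1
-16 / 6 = -8 / 3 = -2.67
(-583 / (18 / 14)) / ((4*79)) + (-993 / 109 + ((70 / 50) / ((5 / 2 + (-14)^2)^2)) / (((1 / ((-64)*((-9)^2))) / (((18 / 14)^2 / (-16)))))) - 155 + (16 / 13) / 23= -84606195491419141 / 511300639837260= -165.47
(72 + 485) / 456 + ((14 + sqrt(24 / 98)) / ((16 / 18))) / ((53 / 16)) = 36 * sqrt(3) / 371 + 144433 / 24168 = 6.14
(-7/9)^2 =49/81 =0.60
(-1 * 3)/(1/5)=-15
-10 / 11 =-0.91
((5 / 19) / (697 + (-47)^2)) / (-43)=-5 / 2374202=-0.00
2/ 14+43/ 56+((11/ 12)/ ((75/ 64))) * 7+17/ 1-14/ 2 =206467/ 12600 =16.39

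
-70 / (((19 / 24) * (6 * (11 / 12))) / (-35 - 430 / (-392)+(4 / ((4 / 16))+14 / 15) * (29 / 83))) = 54634312 / 121429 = 449.93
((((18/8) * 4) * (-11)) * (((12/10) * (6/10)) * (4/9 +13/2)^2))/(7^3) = -6875/686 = -10.02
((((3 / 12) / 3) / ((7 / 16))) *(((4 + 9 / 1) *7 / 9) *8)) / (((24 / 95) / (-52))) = -256880 / 81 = -3171.36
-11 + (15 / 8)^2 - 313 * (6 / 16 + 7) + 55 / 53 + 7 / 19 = -149161881 / 64448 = -2314.45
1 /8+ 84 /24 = 29 /8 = 3.62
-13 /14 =-0.93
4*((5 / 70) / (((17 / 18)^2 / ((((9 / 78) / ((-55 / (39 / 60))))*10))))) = -486 / 111265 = -0.00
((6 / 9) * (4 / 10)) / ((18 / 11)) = 0.16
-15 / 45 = -1 / 3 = -0.33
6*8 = 48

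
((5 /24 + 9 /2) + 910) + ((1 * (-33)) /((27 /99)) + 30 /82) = 781369 /984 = 794.07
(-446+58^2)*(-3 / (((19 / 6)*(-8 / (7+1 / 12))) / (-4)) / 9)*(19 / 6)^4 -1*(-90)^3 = 4818085115 / 7776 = 619609.71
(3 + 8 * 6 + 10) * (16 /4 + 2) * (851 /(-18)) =-51911 /3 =-17303.67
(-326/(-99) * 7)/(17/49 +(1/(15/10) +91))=55909/223179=0.25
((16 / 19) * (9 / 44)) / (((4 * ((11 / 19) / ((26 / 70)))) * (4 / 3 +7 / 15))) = 0.02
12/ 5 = 2.40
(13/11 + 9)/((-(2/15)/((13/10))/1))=-1092/11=-99.27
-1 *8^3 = -512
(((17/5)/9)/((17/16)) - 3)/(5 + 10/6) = -119/300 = -0.40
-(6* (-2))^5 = 248832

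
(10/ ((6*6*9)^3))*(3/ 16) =5/ 90699264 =0.00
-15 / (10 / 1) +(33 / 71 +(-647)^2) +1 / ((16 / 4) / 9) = 118885301 / 284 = 418610.21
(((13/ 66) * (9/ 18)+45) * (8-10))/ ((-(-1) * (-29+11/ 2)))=5953/ 1551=3.84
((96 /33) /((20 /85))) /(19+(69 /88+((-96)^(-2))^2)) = 11551113216 /18483904523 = 0.62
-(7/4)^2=-49/16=-3.06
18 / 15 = 6 / 5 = 1.20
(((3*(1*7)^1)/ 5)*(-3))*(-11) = 693/ 5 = 138.60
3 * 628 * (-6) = -11304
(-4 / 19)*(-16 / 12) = 16 / 57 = 0.28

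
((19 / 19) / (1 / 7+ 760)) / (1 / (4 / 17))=28 / 90457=0.00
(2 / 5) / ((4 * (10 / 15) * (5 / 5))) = 3 / 20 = 0.15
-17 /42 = -0.40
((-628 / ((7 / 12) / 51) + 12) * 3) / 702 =-64042 / 273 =-234.59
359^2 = 128881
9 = 9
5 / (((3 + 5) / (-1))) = -5 / 8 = -0.62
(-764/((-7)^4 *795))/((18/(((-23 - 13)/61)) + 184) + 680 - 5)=-1528/3162873315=-0.00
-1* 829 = -829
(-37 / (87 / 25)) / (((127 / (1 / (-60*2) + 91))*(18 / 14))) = -14140105 / 2386584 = -5.92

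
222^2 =49284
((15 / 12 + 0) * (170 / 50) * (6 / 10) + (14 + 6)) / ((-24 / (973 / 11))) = -39893 / 480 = -83.11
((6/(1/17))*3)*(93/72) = 1581/4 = 395.25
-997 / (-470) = 2.12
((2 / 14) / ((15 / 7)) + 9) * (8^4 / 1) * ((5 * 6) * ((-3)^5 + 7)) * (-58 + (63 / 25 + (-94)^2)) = -57716647919616 / 25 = -2308665916784.64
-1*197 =-197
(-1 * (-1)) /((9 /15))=1.67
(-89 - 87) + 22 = -154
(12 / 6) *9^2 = 162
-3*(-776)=2328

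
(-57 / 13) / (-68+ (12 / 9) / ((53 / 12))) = 1007 / 15548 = 0.06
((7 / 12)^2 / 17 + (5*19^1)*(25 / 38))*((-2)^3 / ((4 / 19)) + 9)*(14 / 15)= -31068947 / 18360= -1692.21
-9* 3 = -27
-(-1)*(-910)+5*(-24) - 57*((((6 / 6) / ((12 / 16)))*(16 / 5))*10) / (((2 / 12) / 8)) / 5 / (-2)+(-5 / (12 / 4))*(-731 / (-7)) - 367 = 1060768 / 105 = 10102.55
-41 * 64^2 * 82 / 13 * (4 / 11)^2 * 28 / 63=-881328128 / 14157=-62253.88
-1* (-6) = 6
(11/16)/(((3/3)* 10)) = 11/160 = 0.07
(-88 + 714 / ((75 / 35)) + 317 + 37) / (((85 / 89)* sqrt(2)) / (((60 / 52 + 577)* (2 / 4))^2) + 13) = 2366567683331617675168 / 51344091928009801895 - 32008424119336* sqrt(2) / 789909106584766183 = 46.09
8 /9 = 0.89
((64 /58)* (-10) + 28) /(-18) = -82 /87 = -0.94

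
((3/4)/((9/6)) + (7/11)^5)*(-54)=-5255955/161051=-32.64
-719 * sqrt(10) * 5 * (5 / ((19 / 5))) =-14958.41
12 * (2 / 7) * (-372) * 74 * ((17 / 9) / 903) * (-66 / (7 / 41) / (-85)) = -66214016 / 73745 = -897.88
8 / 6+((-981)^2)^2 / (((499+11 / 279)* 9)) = 86130899128781 / 417696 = 206204749.70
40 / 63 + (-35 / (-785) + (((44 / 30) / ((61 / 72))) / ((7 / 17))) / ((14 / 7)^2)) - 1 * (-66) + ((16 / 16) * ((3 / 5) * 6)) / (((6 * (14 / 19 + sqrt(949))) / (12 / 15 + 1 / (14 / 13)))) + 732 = 43681 * sqrt(949) / 39945850 + 3224252518268 / 4031677575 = 799.76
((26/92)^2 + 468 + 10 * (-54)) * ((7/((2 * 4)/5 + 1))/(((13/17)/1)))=-90548885/357604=-253.21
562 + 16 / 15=8446 / 15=563.07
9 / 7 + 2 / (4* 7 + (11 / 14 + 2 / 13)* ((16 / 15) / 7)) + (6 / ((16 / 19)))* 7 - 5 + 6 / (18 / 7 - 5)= 933573597 / 21333368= 43.76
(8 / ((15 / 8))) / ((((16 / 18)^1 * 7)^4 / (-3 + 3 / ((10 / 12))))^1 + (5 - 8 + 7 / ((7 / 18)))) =419904 / 247338625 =0.00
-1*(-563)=563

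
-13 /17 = -0.76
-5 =-5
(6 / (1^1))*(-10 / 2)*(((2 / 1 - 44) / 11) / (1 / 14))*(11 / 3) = 5880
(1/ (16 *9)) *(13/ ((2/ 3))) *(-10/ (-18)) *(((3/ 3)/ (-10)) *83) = -1079/ 1728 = -0.62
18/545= 0.03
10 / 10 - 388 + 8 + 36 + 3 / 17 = -342.82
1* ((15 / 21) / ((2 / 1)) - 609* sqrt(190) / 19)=5 / 14 - 609* sqrt(190) / 19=-441.46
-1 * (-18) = 18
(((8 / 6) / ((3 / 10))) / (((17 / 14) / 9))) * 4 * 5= 11200 / 17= 658.82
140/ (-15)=-28/ 3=-9.33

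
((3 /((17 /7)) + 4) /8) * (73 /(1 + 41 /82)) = 6497 /204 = 31.85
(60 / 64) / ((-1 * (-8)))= 15 / 128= 0.12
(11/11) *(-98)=-98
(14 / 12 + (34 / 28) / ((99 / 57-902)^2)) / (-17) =-7168244318 / 104451425925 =-0.07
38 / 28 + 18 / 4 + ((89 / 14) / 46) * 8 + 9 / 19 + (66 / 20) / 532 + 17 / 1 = 427257 / 17480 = 24.44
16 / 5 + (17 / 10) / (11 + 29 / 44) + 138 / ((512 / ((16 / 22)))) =3197849 / 902880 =3.54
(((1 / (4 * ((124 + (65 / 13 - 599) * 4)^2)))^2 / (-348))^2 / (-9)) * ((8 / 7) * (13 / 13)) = -1 / 161508768291146924582825605919145984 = -0.00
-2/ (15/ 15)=-2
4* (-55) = -220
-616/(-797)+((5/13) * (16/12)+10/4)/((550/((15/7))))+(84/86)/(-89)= 9448483425/12212676476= 0.77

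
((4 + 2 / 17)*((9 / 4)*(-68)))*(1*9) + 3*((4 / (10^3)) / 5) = -7087497 / 1250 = -5670.00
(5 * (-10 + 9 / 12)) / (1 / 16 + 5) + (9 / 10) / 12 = -29357 / 3240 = -9.06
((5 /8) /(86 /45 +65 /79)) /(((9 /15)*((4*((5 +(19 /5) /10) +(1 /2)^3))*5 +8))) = 148125 /45912556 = 0.00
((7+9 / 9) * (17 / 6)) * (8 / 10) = 272 / 15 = 18.13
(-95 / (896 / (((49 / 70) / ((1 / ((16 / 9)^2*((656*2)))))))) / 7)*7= -24928 / 81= -307.75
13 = 13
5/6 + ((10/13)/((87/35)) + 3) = 9371/2262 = 4.14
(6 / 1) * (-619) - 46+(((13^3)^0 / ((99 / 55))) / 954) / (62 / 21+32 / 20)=-5143815185 / 1368036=-3760.00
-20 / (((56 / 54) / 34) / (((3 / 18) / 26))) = -765 / 182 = -4.20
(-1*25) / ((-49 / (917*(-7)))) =-3275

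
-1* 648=-648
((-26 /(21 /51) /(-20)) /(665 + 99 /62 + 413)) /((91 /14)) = 1054 /2342725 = 0.00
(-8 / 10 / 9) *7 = -0.62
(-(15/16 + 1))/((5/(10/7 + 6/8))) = -1891/2240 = -0.84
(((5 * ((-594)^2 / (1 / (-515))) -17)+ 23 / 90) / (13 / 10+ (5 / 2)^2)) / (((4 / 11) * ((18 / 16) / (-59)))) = 212274256740172 / 12231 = 17355429379.46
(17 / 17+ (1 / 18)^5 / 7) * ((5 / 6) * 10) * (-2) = -330674425 / 19840464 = -16.67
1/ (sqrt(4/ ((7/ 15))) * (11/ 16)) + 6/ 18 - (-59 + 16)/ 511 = 640/ 1533 + 8 * sqrt(105)/ 165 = 0.91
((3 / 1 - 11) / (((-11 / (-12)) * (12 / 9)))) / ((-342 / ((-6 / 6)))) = -4 / 209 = -0.02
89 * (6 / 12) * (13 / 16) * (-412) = -119171 / 8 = -14896.38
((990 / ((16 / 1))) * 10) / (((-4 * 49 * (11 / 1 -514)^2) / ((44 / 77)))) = -0.00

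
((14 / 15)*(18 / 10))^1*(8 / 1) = 336 / 25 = 13.44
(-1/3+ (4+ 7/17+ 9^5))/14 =4218.08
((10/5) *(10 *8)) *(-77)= -12320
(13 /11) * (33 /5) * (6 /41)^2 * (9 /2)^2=28431 /8405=3.38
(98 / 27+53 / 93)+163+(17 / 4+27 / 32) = 4614703 / 26784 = 172.29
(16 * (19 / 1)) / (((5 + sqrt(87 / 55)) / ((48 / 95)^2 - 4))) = -106216 / 437 + 9656 * sqrt(4785) / 10925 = -181.92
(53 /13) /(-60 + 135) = 53 /975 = 0.05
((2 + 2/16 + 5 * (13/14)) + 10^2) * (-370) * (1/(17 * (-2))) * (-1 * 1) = -1106115/952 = -1161.89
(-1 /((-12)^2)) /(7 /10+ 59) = -5 /42984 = -0.00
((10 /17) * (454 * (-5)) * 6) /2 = -68100 /17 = -4005.88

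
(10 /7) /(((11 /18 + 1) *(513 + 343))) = 45 /43442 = 0.00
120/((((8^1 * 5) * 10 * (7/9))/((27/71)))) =729/4970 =0.15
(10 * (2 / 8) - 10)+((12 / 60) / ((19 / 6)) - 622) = -119593 / 190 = -629.44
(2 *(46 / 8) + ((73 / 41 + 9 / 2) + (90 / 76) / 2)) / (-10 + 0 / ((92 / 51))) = -57249 / 31160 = -1.84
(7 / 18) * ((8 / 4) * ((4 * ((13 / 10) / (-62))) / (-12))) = 91 / 16740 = 0.01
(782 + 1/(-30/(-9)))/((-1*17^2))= -7823/2890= -2.71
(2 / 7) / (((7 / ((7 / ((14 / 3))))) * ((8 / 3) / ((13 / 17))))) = 117 / 6664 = 0.02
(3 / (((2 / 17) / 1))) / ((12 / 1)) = 17 / 8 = 2.12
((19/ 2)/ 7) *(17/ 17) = 19/ 14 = 1.36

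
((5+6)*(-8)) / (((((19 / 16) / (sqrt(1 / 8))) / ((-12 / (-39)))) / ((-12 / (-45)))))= -5632*sqrt(2) / 3705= -2.15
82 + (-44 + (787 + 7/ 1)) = 832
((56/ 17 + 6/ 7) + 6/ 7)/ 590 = 298/ 35105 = 0.01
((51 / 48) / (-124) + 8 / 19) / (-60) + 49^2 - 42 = 1778492097 / 753920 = 2358.99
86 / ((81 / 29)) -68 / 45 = 11858 / 405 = 29.28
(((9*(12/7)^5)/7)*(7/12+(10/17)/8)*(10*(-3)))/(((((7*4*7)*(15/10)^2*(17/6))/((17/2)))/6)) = -1500456960/98001617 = -15.31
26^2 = 676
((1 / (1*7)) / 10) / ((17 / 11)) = 11 / 1190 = 0.01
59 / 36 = 1.64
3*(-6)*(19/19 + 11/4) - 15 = -165/2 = -82.50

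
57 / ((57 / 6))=6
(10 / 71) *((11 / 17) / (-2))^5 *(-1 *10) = 4026275 / 806478776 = 0.00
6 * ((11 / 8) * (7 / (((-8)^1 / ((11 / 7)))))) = -11.34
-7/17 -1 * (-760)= 12913/17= 759.59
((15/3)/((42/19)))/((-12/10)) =-475/252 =-1.88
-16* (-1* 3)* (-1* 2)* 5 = -480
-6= -6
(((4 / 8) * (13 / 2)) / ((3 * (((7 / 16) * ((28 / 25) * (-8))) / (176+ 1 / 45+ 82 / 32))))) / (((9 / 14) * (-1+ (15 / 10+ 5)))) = -13.96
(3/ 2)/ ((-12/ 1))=-1/ 8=-0.12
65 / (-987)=-65 / 987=-0.07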